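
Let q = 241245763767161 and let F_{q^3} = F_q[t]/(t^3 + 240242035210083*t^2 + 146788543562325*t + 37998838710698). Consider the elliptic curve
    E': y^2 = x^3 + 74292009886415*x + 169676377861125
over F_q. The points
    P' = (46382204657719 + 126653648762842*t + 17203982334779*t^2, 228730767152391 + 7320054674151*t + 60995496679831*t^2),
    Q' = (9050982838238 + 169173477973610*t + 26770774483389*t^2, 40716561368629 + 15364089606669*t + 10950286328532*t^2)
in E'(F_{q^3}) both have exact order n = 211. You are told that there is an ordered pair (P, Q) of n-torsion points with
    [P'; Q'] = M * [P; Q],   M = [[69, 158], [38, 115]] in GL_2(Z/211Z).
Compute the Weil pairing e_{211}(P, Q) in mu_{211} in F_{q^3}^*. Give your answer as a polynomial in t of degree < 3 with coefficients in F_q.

e_{211}(aP+bQ,cP+dQ) = e_{211}(P,Q)^(ad-bc); with (a,b,c,d)=(69,158,38,115) this gives the det-211 law.
So e_{211}(P,Q) = e_{211}(P',Q')^{33}, since 32*33 = 1 mod 211.
Double-and-add over 11010011: 8-1 doublings, 5-1 additions; each step l_{T,T}/v_{2T} or l_{T,P'}/v at Q'+S for random S.
f_P(D_Q)/f_Q(D_P) = 102553770531525 + 193745851467754*t + 85245893226290*t^2.
e_{211}(P,Q) = (102553770531525 + 193745851467754*t + 85245893226290*t^2)^{33} = 100340057255369 + 97120459475597*t + 10805357658258*t^2.

100340057255369 + 97120459475597*t + 10805357658258*t^2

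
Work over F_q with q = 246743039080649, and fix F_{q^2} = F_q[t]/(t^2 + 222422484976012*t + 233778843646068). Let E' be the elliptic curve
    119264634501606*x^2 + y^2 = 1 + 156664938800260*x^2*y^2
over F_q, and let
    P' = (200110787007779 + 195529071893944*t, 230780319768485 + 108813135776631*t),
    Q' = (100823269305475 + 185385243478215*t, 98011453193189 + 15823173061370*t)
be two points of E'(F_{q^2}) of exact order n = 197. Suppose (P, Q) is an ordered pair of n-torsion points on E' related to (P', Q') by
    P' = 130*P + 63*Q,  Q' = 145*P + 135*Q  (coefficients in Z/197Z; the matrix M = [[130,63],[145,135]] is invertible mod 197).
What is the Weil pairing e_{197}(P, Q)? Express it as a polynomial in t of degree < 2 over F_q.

e_{197}(aP+bQ,cP+dQ) = e_{197}(P,Q)^(ad-bc); with (a,b,c,d)=(130,63,145,135) this gives the det-197 law.
Hence e(P,Q) = e(P',Q')^{102} where 102 = 141^{-1} mod 197.
Edwards a_E,d_E -> Montgomery A=73604297498548,B=227534278611117 -> Weierstrass 243739411278698,0 via alpha=210483621604077,beta=114021443465661.
Run Miller on y^2=x^3+243739411278698*x over F_{246743039080649}: ladder 11000101 (8 bits); e = f_P(D_Q)/f_Q(D_P).
The quotient is 153063837869532 + 110137073765175*t.
Thus e_{197}(P,Q) = 41711318796276 + 99123013548456*t.

41711318796276 + 99123013548456*t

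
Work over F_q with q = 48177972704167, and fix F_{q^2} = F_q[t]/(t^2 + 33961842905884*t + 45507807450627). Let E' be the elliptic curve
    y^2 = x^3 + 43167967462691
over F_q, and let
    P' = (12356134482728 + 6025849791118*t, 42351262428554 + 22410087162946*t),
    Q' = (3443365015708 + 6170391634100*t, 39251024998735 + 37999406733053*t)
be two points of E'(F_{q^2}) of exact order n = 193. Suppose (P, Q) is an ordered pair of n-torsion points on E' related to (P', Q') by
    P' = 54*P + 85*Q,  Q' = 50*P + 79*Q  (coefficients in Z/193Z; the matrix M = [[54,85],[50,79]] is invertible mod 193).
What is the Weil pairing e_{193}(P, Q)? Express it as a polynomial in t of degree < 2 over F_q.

e_{193}(aP+bQ,cP+dQ) = e_{193}(P,Q)^(ad-bc); with (a,b,c,d)=(54,85,50,79) this gives the det-193 law.
So e_{193}(P,Q) = e_{193}(P',Q')^{181}, since 16*181 = 1 mod 193.
8-bit Miller (11000001) on E'/F_{48177972704167} with a'=0, b'=43167967462691: accumulate tangent/chord ratios at Q'+S and P'+S'.
So e_{193}(P',Q') = 32610099259178 + 4822438931103*t.
Hence e(P,Q) = 44693358384647 + 17434548977729*t in F_{48177972704167^2}^*.

44693358384647 + 17434548977729*t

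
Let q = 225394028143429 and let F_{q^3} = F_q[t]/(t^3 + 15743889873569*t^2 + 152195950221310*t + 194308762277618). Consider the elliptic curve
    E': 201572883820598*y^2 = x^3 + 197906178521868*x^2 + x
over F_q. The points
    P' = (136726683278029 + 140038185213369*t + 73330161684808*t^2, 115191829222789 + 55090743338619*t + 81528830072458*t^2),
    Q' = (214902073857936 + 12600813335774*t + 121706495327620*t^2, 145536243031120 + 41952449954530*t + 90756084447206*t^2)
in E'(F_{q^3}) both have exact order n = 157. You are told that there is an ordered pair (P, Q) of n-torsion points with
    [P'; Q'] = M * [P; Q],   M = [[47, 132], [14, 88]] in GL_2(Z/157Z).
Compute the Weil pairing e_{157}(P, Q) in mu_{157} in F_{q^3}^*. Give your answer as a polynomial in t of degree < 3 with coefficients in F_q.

212146447806725 + 41063350764103*t + 87344741661894*t^2

Under M = [[47,132],[14,88]] in GL_2(Z/157), e_{157}(P',Q') = e_{157}(P,Q)^(47*88-132*14 mod 157).
So e_{157}(P,Q) = e_{157}(P',Q')^{82}, since 90*82 = 1 mod 157.
Montgomery->Weierstrass: x_W = 29175988737222*x+148775914043472, y_W=29175988737222*y on F_{225394028143429}; lands on y^2=x^3+193304073619697.
Miller loop for e_{157} over F_{225394028143429^3}: bits of 157 = 10011101; 7 double steps + 4 add steps, l/v at each.
Miller gives e_{157}(P',Q') = 23497130987682 + 176977765558155*t + 18188681247652*t^2 in F_{225394028143429^3}.
Raise to 82: e(P,Q) = 212146447806725 + 41063350764103*t + 87344741661894*t^2 in mu_{157}.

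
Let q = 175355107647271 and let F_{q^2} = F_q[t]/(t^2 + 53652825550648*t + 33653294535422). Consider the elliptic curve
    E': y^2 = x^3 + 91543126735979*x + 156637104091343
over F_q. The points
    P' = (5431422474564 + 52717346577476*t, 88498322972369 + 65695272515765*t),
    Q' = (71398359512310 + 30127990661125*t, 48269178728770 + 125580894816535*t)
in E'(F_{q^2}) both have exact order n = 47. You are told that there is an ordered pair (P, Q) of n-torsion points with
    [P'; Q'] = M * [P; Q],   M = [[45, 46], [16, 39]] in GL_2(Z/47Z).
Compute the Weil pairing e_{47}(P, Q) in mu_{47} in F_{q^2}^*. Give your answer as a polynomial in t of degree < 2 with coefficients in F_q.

Since e_{47}(P,P)=e_{47}(Q,Q)=1 and e_{47}(Q,P)=e_{47}(P,Q)^{-1}, expanding e_{47}(45*P + 46*Q,16*P + 39*Q) leaves e(P,Q)^det(M).
det M = 45*39 - 46*16 = 1019 = 32 (mod 47); 32^{-1} = 25 (mod 47).
Double-and-add over 101111: 6-1 doublings, 5-1 additions; each step l_{T,T}/v_{2T} or l_{T,P'}/v at Q'+S for random S.
So e_{47}(P',Q') = 132928478795885 + 153469658692341*t.
Raise to 25: e(P,Q) = 142470976736829 + 119683990583605*t in mu_{47}.

142470976736829 + 119683990583605*t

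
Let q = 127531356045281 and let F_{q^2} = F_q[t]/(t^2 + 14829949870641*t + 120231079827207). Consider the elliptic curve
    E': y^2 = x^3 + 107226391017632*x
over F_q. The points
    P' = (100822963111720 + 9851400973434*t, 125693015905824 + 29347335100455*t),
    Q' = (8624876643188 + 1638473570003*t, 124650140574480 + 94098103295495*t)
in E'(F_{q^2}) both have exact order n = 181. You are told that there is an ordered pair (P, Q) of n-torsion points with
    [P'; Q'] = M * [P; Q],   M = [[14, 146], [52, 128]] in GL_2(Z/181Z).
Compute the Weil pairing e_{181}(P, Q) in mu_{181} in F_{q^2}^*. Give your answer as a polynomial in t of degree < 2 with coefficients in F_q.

The 181-Weil pairing on E[181] over F_{127531356045281} is alternating-bilinear: e_{181}(P',Q') = e_{181}(P,Q)^det(M).
Inverting 173 mod 181: 113. Thus e_{181}(P,Q) = e(P',Q')^{113}.
Double-and-add over 10110101: 8-1 doublings, 5-1 additions; each step l_{T,T}/v_{2T} or l_{T,P'}/v at Q'+S for random S.
e_{181}(P',Q') = 124120948821996 + 78778088484427*t.
Finally e_{181}(P,Q) = 116940383882887 + 73143564896448*t.

116940383882887 + 73143564896448*t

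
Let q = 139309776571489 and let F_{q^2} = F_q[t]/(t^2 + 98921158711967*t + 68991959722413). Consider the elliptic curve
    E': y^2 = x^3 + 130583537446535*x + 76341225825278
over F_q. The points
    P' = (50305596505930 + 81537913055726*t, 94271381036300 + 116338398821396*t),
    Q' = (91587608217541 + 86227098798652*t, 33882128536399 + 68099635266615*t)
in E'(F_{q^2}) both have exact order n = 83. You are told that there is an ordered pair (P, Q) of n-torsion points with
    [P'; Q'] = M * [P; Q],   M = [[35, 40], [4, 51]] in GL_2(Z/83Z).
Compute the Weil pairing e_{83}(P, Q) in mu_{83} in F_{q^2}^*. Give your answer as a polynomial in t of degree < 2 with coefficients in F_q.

109434118611202 + 14891162224897*t

Since e_{83}(P,P)=e_{83}(Q,Q)=1 and e_{83}(Q,P)=e_{83}(P,Q)^{-1}, expanding e_{83}(35*P + 40*Q,4*P + 51*Q) leaves e(P,Q)^det(M).
So e_{83}(P,Q) = e_{83}(P',Q')^{64}, since 48*64 = 1 mod 83.
Build f_{83,P'} and f_{83,Q'} via the 7-bit ladder of 83=1010011_2; evaluate at shifted divisors; quotient in F_{139309776571489^2}.
The quotient is 17028578205314 + 75550169165672*t.
Hence e(P,Q) = 109434118611202 + 14891162224897*t in F_{139309776571489^2}^*.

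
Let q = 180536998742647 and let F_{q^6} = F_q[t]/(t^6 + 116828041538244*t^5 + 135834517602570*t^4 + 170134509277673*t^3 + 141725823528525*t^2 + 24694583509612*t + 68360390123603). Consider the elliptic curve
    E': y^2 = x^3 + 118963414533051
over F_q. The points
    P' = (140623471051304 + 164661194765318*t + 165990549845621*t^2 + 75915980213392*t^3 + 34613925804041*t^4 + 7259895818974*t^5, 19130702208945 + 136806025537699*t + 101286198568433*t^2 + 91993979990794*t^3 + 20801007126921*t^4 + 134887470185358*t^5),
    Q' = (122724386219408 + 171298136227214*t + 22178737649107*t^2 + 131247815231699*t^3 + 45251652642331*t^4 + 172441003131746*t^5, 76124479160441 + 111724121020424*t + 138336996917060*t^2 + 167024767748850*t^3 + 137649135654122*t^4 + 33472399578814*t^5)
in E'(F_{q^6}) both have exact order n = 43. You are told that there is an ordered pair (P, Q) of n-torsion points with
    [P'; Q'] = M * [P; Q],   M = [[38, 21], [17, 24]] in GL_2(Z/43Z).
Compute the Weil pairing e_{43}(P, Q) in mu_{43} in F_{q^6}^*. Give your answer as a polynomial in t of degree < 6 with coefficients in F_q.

20480891607911 + 129413912650966*t + 118913794690085*t^2 + 153469838139914*t^3 + 113666378007139*t^4 + 166322150021223*t^5

Alternating bilinearity on E[43] (values in mu_{43} in F_{180536998742647^6}) gives e(P',Q') = e(P,Q)^det(M).
38*24 - 21*17 = 555; reduced mod 43: det = 39, inverse 32.
Run Miller on y^2=x^3+118963414533051 over F_{180536998742647}: ladder 101011 (6 bits); e = f_P(D_Q)/f_Q(D_P).
f_P(D_Q)/f_Q(D_P) = 63225113503266 + 31444283857231*t + 103086414221434*t^2 + 168643511328197*t^3 + 101165114472276*t^4 + 55310115668981*t^5.
Hence e(P,Q) = 20480891607911 + 129413912650966*t + 118913794690085*t^2 + 153469838139914*t^3 + 113666378007139*t^4 + 166322150021223*t^5 in F_{180536998742647^6}^*.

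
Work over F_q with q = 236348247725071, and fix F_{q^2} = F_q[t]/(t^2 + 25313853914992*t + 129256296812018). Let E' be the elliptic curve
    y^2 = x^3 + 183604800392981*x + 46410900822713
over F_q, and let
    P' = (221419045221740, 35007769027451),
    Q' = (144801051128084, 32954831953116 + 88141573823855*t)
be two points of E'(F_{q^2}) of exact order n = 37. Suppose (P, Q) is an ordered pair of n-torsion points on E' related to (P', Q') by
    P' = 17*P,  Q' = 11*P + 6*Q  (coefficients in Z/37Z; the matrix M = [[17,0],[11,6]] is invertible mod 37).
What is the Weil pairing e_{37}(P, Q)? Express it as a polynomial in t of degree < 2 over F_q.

35718306799391 + 165364688366563*t

Since e_{37}(P,P)=e_{37}(Q,Q)=1 and e_{37}(Q,P)=e_{37}(P,Q)^{-1}, expanding e_{37}(17*P,11*P + 6*Q) leaves e(P,Q)^det(M).
Inverting 28 mod 37: 4. Thus e_{37}(P,Q) = e(P',Q')^{4}.
Double-and-add over 100101: 6-1 doublings, 3-1 additions; each step l_{T,T}/v_{2T} or l_{T,P'}/v at Q'+S for random S.
f_P(D_Q)/f_Q(D_P) = 115603788344924 + 25123706891984*t.
Finally e_{37}(P,Q) = 35718306799391 + 165364688366563*t.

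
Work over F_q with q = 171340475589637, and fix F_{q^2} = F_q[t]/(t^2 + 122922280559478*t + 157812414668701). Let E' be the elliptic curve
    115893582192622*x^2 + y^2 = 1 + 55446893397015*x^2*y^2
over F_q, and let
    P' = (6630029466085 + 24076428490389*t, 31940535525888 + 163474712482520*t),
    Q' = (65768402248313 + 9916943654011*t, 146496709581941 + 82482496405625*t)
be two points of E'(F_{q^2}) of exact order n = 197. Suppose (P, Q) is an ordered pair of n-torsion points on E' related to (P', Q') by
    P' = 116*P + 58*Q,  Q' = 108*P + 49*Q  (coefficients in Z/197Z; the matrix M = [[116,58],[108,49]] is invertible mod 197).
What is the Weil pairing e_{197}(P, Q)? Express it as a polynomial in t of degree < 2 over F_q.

108469103925758 + 47239281273516*t

e_{197}(aP+bQ,cP+dQ) = e_{197}(P,Q)^(ad-bc); with (a,b,c,d)=(116,58,108,49) this gives the det-197 law.
det M = 116*49 - 58*108 = -580 = 11 (mod 197); 11^{-1} = 18 (mod 197).
Map (x,y)_Ed via u=(1+y)/(1-y), v=(1+y)/((1-y)x) to Montgomery A=0,B=13477536178019; then to (a',b')=(19191398823698,0).
Double-and-add over 11000101: 8-1 doublings, 4-1 additions; each step l_{T,T}/v_{2T} or l_{T,P'}/v at Q'+S for random S.
f_P(D_Q)/f_Q(D_P) = 31234378135890 + 51961259523566*t.
(31234378135890 + 51961259523566*t)^{18} mod (171340475589637,f) = 108469103925758 + 47239281273516*t.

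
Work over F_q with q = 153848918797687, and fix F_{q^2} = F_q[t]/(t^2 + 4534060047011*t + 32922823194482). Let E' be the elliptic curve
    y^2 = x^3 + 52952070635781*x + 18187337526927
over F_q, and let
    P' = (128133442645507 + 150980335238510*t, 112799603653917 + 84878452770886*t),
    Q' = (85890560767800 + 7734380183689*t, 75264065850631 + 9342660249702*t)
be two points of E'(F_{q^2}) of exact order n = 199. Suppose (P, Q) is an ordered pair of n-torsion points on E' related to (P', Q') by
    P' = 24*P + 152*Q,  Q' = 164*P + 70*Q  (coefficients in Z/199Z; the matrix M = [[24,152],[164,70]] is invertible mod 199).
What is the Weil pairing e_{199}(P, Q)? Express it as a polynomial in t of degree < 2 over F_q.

146711880751702 + 59695135741077*t

The 199-Weil pairing on E[199] over F_{153848918797687} is alternating-bilinear: e_{199}(P',Q') = e_{199}(P,Q)^det(M).
det(M) mod 199 = 35; its inverse in (Z/199)^* is 91 (check: 35*91 mod 199 = 1).
n = 199 = (11000111)_2 (8 bits, wt 5); accumulate f_{199,P'}(Q'+S)/f_{199,P'}(S) along the 7-step ladder.
e_{199}(P',Q') = 59851903023887 + 119145327640522*t.
Finally e_{199}(P,Q) = 146711880751702 + 59695135741077*t.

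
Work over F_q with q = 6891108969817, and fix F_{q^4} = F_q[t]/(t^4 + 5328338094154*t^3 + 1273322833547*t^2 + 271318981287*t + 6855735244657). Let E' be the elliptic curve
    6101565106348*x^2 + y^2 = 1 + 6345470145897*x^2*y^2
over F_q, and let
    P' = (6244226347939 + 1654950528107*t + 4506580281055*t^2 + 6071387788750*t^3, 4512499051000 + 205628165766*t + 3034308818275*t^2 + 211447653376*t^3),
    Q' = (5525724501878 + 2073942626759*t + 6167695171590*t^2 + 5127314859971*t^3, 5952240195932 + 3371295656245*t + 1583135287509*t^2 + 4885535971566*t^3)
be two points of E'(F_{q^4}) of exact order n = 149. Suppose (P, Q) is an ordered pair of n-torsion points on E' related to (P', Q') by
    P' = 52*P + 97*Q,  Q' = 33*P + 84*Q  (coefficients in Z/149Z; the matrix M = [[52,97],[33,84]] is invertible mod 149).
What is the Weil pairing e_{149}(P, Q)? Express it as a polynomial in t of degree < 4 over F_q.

e_{149} is bilinear + alternating on E[149], so e_{149}(52*P + 97*Q, 33*P + 84*Q) = e_{149}(P,Q)^(52*84-97*33).
52*84 - 97*33 = 1167; reduced mod 149: det = 124, inverse 143.
Map (x,y)_Ed via u=(1+y)/(1-y), v=(1+y)/((1-y)x) to Montgomery A=2723156465668,B=6183137836438; then to (a',b')=(270132482368,2264710919324).
Run Miller on y^2=x^3+270132482368*x+2264710919324 over F_{6891108969817}: ladder 10010101 (8 bits); e = f_P(D_Q)/f_Q(D_P).
Miller gives e_{149}(P',Q') = 5044039333403 + 6201499285942*t + 372819014855*t^2 + 4191458388573*t^3 in F_{6891108969817^4}.
Hence e(P,Q) = 632460739989 + 3472743589650*t + 5242035698197*t^2 + 6147397590313*t^3 in F_{6891108969817^4}^*.

632460739989 + 3472743589650*t + 5242035698197*t^2 + 6147397590313*t^3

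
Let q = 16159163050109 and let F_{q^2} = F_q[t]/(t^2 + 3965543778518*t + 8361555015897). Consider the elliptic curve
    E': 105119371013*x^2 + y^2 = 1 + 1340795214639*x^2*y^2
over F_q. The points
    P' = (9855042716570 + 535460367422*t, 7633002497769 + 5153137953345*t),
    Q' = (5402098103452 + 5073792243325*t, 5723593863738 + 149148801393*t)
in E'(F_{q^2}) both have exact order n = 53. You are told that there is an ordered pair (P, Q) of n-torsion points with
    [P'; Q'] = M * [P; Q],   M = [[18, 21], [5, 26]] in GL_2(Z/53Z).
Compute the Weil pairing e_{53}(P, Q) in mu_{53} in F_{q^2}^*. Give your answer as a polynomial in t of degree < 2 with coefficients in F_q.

5112633408002 + 5188192660712*t

Alternating bilinearity on E[53] (values in mu_{53} in F_{16159163050109^2}) gives e(P',Q') = e(P,Q)^det(M).
18*26 - 21*5 = 363; reduced mod 53: det = 45, inverse 33.
Edwards a_E,d_E -> Montgomery A=12484816398735,B=1126490330895 -> Weierstrass 3915604136308,5687431280898 via alpha=5627373447645,beta=7770662564148.
Miller loop for e_{53} over F_{16159163050109^2}: bits of 53 = 110101; 5 double steps + 3 add steps, l/v at each.
So e_{53}(P',Q') = 11722655123870 + 15322104149495*t.
Raise to 33: e(P,Q) = 5112633408002 + 5188192660712*t in mu_{53}.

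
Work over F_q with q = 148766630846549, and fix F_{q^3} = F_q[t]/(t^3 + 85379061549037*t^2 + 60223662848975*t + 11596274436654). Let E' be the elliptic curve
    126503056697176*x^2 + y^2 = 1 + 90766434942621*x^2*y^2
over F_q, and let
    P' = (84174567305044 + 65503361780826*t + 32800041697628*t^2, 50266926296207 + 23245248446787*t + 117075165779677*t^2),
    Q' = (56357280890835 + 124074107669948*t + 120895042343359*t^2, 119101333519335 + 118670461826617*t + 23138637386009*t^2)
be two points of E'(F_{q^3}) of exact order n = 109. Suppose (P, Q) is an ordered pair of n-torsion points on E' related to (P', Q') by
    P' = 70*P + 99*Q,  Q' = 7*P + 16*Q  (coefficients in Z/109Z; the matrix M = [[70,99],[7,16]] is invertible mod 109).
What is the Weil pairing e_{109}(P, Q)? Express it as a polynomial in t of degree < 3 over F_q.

Under M = [[70,99],[7,16]] in GL_2(Z/109), e_{109}(P',Q') = e_{109}(P,Q)^(70*16-99*7 mod 109).
So e_{109}(P,Q) = e_{109}(P',Q')^{12}, since 100*12 = 1 mod 109.
Edwards->Montgomery: u=(1+y)/(1-y), v=u/x -> 123458070319643v^2=u^3+128041910724830u^2+u; then x_W=46125813150276u+61006020414391: y^2=x^3+17772692251951*x+66932831013118.
Double-and-add over 1101101: 7-1 doublings, 5-1 additions; each step l_{T,T}/v_{2T} or l_{T,P'}/v at Q'+S for random S.
Result: e(P',Q') = 121779669283972 + 144221984241495*t + 87122552767251*t^2.
e_{109}(P,Q) = (121779669283972 + 144221984241495*t + 87122552767251*t^2)^{12} = 80976354295363 + 32656348255081*t + 96229749777878*t^2.

80976354295363 + 32656348255081*t + 96229749777878*t^2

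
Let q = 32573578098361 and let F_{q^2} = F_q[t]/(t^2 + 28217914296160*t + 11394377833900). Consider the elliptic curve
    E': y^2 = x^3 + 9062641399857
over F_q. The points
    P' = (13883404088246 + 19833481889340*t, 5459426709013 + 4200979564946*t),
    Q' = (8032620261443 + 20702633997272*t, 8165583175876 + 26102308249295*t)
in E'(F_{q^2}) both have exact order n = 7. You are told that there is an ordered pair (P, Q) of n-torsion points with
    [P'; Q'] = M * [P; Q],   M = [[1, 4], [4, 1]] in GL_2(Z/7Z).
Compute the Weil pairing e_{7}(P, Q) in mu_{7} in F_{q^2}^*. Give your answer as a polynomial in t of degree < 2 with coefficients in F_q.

e_{7}(aP+bQ,cP+dQ) = e_{7}(P,Q)^(ad-bc); with (a,b,c,d)=(1,4,4,1) this gives the det-7 law.
det M = 1*1 - 4*4 = -15 = 6 (mod 7); 6^{-1} = 6 (mod 7).
Build f_{7,P'} and f_{7,Q'} via the 3-bit ladder of 7=111_2; evaluate at shifted divisors; quotient in F_{32573578098361^2}.
Result: e(P',Q') = 30981751187362 + 17592917561383*t.
Raise to 6: e(P,Q) = 13953163382897 + 14980660536978*t in mu_{7}.

13953163382897 + 14980660536978*t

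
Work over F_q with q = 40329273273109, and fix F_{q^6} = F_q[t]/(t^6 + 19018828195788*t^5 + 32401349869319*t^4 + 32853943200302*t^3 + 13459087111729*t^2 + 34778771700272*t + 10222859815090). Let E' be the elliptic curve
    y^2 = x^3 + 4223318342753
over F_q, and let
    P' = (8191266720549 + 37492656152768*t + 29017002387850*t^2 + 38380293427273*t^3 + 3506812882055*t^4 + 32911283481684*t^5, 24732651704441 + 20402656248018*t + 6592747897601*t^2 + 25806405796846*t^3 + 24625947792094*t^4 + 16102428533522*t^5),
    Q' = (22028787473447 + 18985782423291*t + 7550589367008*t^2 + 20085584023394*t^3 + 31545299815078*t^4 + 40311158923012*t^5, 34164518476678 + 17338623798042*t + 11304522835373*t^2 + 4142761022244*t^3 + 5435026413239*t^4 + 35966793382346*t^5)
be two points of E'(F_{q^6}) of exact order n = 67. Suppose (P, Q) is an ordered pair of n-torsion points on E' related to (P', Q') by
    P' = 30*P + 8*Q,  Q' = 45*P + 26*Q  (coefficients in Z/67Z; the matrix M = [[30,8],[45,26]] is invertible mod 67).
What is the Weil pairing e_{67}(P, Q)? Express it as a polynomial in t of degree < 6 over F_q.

Under M = [[30,8],[45,26]] in GL_2(Z/67), e_{67}(P',Q') = e_{67}(P,Q)^(30*26-8*45 mod 67).
det M = 30*26 - 8*45 = 420 = 18 (mod 67); 18^{-1} = 41 (mod 67).
7-bit Miller (1000011) on E'/F_{40329273273109} with a'=0, b'=4223318342753: accumulate tangent/chord ratios at Q'+S and P'+S'.
f_P(D_Q)/f_Q(D_P) = 24784965997530 + 39772515857206*t + 20911495730043*t^2 + 39643578569091*t^3 + 17970795409767*t^4 + 2647864458897*t^5.
(24784965997530 + 39772515857206*t + 20911495730043*t^2 + 39643578569091*t^3 + 17970795409767*t^4 + 2647864458897*t^5)^{41} mod (40329273273109,f) = 20239065894616 + 25498472990321*t + 20211900902437*t^2 + 38735866727041*t^3 + 29685666031988*t^4 + 26683578843485*t^5.

20239065894616 + 25498472990321*t + 20211900902437*t^2 + 38735866727041*t^3 + 29685666031988*t^4 + 26683578843485*t^5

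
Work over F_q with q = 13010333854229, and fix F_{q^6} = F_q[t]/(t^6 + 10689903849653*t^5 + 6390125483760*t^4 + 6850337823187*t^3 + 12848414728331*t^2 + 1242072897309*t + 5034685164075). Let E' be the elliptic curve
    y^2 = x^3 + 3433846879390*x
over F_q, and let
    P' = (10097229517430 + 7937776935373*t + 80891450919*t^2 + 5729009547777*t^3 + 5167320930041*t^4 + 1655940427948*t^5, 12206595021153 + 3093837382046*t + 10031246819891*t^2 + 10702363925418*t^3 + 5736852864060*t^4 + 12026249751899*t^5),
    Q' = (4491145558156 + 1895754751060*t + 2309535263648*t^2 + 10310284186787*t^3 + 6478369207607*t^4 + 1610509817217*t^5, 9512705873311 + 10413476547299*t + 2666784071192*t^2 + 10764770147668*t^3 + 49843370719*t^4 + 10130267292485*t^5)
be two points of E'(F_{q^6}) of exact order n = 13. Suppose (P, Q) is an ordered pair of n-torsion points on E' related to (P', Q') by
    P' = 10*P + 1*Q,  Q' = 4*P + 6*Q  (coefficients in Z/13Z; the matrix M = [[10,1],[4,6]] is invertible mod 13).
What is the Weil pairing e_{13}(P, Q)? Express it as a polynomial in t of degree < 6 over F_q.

4613975481974 + 4605753927484*t + 4780046609481*t^2 + 12232623998719*t^3 + 12684106200798*t^4 + 6893949515973*t^5

e_{13}(aP+bQ,cP+dQ) = e_{13}(P,Q)^(ad-bc); with (a,b,c,d)=(10,1,4,6) this gives the det-13 law.
Hence e(P,Q) = e(P',Q')^{10} where 10 = 4^{-1} mod 13.
n = 13 = (1101)_2 (4 bits, wt 3); accumulate f_{13,P'}(Q'+S)/f_{13,P'}(S) along the 3-step ladder.
So e_{13}(P',Q') = 4738578690728 + 7898529392097*t + 7355934696193*t^2 + 8200237307364*t^3 + 1887639681999*t^4 + 5959379205200*t^5.
Raise to 10: e(P,Q) = 4613975481974 + 4605753927484*t + 4780046609481*t^2 + 12232623998719*t^3 + 12684106200798*t^4 + 6893949515973*t^5 in mu_{13}.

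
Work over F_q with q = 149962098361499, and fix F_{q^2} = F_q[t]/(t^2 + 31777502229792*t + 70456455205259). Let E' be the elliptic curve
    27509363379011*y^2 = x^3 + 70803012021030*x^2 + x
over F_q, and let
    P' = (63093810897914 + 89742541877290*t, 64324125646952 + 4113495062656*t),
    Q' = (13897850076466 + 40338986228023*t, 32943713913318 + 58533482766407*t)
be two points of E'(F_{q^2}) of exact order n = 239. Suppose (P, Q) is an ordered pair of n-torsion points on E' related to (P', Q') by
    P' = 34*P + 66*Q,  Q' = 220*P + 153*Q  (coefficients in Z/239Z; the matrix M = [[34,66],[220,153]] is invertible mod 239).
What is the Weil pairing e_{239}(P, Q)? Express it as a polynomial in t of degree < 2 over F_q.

71894295061414 + 33517305268372*t

The 239-Weil pairing on E[239] over F_{149962098361499} is alternating-bilinear: e_{239}(P',Q') = e_{239}(P,Q)^det(M).
Inverting 3 mod 239: 80. Thus e_{239}(P,Q) = e(P',Q')^{80}.
Montgomery->Weierstrass: x_W = 4121416305701*x+39794968490316, y_W=4121416305701*y on F_{149962098361499}; lands on y^2=x^3+28099433412901*x+25192358162347.
n = 239 = (11101111)_2 (8 bits, wt 7); accumulate f_{239,P'}(Q'+S)/f_{239,P'}(S) along the 7-step ladder.
f_P(D_Q)/f_Q(D_P) = 8372110203549 + 103234877899805*t.
Raise to 80: e(P,Q) = 71894295061414 + 33517305268372*t in mu_{239}.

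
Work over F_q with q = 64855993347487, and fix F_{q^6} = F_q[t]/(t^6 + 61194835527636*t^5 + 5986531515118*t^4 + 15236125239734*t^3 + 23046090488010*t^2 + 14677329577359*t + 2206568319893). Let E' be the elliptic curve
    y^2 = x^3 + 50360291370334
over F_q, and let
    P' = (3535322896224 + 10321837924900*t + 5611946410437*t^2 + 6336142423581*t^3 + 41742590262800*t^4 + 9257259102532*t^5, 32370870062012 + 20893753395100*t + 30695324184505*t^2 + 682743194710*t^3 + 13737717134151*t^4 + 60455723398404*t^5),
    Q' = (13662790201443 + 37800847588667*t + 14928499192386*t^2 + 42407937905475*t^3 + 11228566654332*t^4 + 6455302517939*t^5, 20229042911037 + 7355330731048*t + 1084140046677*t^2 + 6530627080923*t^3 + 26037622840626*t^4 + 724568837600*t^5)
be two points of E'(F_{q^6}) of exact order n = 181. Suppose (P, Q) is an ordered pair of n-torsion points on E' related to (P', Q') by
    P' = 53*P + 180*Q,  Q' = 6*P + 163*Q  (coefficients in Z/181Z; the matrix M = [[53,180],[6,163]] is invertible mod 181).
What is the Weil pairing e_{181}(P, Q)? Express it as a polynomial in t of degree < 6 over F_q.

e_{181}(aP+bQ,cP+dQ) = e_{181}(P,Q)^(ad-bc); with (a,b,c,d)=(53,180,6,163) this gives the det-181 law.
det(M) mod 181 = 138; its inverse in (Z/181)^* is 101 (check: 138*101 mod 181 = 1).
n = 181 = (10110101)_2 (8 bits, wt 5); accumulate f_{181,P'}(Q'+S)/f_{181,P'}(S) along the 7-step ladder.
e_{181}(P',Q') = 19552755089770 + 36561343662795*t + 39636336223966*t^2 + 10258807044780*t^3 + 63719084870994*t^4 + 64365317963983*t^5.
Hence e(P,Q) = 45345048333858 + 34882012997691*t + 43339301120273*t^2 + 47848145639787*t^3 + 1386062793080*t^4 + 114566891374*t^5 in F_{64855993347487^6}^*.

45345048333858 + 34882012997691*t + 43339301120273*t^2 + 47848145639787*t^3 + 1386062793080*t^4 + 114566891374*t^5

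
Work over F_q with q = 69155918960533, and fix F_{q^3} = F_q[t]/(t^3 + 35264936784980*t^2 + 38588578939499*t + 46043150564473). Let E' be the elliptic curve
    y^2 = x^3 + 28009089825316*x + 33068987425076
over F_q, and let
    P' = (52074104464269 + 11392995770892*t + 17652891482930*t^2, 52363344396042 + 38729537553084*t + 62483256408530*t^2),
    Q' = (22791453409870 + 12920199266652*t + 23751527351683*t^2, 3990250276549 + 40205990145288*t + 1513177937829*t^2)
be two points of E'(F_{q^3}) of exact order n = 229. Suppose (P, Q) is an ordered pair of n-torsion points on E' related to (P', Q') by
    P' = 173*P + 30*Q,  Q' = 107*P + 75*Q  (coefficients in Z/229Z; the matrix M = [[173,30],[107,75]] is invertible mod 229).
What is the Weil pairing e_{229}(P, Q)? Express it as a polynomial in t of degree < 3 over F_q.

41548428506127 + 18575187319628*t + 59135383948678*t^2

Since e_{229}(P,P)=e_{229}(Q,Q)=1 and e_{229}(Q,P)=e_{229}(P,Q)^{-1}, expanding e_{229}(173*P + 30*Q,107*P + 75*Q) leaves e(P,Q)^det(M).
173*75 - 30*107 = 9765; reduced mod 229: det = 147, inverse 148.
Miller loop for e_{229} over F_{69155918960533^3}: bits of 229 = 11100101; 7 double steps + 4 add steps, l/v at each.
Miller gives e_{229}(P',Q') = 13932831175303 + 50732324805388*t + 36708770554613*t^2 in F_{69155918960533^3}.
Hence e(P,Q) = 41548428506127 + 18575187319628*t + 59135383948678*t^2 in F_{69155918960533^3}^*.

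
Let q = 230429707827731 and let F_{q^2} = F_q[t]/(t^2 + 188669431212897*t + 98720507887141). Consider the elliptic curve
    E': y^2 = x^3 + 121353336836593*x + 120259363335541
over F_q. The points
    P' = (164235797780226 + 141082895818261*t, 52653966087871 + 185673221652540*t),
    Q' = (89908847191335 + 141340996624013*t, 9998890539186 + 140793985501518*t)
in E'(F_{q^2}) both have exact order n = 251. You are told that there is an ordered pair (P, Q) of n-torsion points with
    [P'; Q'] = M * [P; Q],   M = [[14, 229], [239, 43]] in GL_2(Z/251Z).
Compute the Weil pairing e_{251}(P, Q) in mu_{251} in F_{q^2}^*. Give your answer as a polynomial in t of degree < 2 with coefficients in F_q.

50322007282926 + 16483838474058*t

e_{251}(aP+bQ,cP+dQ) = e_{251}(P,Q)^(ad-bc); with (a,b,c,d)=(14,229,239,43) this gives the det-251 law.
det M = 14*43 - 229*239 = -54129 = 87 (mod 251); 87^{-1} = 176 (mod 251).
Miller loop for e_{251} over F_{230429707827731^2}: bits of 251 = 11111011; 7 double steps + 6 add steps, l/v at each.
The quotient is 59304167709311 + 99834170643438*t.
Thus e_{251}(P,Q) = 50322007282926 + 16483838474058*t.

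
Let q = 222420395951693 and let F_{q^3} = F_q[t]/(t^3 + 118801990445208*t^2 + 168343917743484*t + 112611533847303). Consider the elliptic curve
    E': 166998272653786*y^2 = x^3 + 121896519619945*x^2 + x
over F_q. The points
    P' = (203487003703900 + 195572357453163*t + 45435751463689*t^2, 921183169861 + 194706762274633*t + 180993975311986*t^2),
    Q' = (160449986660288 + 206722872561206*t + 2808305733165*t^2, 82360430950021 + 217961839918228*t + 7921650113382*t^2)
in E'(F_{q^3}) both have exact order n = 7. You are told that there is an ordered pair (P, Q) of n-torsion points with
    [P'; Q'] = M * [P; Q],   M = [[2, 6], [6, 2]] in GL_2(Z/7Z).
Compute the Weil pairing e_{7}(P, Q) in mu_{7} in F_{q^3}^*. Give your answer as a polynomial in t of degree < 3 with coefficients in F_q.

e_{7}(aP+bQ,cP+dQ) = e_{7}(P,Q)^(ad-bc); with (a,b,c,d)=(2,6,6,2) this gives the det-7 law.
Hence e(P,Q) = e(P',Q')^{5} where 5 = 3^{-1} mod 7.
Undo Montgomery via alpha=30805831036705, beta=77181309808622: (a',b')=(203153115000054,84336501155325) over F_{222420395951693}.
3-bit Miller (111) on E'/F_{222420395951693} with a'=203153115000054, b'=84336501155325: accumulate tangent/chord ratios at Q'+S and P'+S'.
f_P(D_Q)/f_Q(D_P) = 171404478200419 + 215366265827773*t + 207259638796239*t^2.
(171404478200419 + 215366265827773*t + 207259638796239*t^2)^{5} mod (222420395951693,f) = 119466592949741 + 57372091138520*t + 141416580786087*t^2.

119466592949741 + 57372091138520*t + 141416580786087*t^2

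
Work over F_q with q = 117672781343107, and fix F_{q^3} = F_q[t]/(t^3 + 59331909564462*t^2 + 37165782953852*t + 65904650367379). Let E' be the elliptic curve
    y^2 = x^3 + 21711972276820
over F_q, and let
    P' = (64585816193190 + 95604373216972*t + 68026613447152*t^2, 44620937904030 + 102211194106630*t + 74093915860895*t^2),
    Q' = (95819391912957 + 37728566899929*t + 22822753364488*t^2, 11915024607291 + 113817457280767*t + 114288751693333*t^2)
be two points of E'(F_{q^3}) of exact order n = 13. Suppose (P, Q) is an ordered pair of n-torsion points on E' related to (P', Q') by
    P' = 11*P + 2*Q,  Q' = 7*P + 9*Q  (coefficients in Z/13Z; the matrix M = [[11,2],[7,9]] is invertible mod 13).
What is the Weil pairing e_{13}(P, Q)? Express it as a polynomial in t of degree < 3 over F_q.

3113058487777 + 58197552666461*t + 42576389182297*t^2

Alternating bilinearity on E[13] (values in mu_{13} in F_{117672781343107^3}) gives e(P',Q') = e(P,Q)^det(M).
Inverting 7 mod 13: 2. Thus e_{13}(P,Q) = e(P',Q')^{2}.
n = 13 = (1101)_2 (4 bits, wt 3); accumulate f_{13,P'}(Q'+S)/f_{13,P'}(S) along the 3-step ladder.
f_P(D_Q)/f_Q(D_P) = 70226276357049 + 77575726155228*t + 66776610943767*t^2.
Thus e_{13}(P,Q) = 3113058487777 + 58197552666461*t + 42576389182297*t^2.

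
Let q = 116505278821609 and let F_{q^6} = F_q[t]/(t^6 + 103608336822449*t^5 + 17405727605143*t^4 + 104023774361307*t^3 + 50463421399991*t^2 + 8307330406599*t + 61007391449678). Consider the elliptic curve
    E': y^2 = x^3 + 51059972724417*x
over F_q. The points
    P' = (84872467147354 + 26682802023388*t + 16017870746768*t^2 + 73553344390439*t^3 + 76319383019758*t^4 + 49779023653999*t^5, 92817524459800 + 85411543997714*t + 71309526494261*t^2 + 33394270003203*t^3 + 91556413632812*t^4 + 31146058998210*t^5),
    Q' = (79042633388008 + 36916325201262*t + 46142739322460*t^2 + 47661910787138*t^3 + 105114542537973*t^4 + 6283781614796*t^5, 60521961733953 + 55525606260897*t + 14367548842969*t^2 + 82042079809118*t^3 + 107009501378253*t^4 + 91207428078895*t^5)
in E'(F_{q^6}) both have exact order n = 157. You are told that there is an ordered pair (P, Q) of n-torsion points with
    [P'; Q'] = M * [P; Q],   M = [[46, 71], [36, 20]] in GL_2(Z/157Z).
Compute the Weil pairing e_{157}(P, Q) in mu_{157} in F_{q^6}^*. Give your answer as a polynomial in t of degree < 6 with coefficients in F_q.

Alternating bilinearity on E[157] (values in mu_{157} in F_{116505278821609^6}) gives e(P',Q') = e(P,Q)^det(M).
det M = 46*20 - 71*36 = -1636 = 91 (mod 157); 91^{-1} = 88 (mod 157).
Double-and-add over 10011101: 8-1 doublings, 5-1 additions; each step l_{T,T}/v_{2T} or l_{T,P'}/v at Q'+S for random S.
So e_{157}(P',Q') = 7096012382053 + 44814930433503*t + 21208417819446*t^2 + 60540561611220*t^3 + 84886805691931*t^4 + 19196591389744*t^5.
Thus e_{157}(P,Q) = 114966278392502 + 10615340782856*t + 107309000565784*t^2 + 17403222735630*t^3 + 39693094484544*t^4 + 32504793277291*t^5.

114966278392502 + 10615340782856*t + 107309000565784*t^2 + 17403222735630*t^3 + 39693094484544*t^4 + 32504793277291*t^5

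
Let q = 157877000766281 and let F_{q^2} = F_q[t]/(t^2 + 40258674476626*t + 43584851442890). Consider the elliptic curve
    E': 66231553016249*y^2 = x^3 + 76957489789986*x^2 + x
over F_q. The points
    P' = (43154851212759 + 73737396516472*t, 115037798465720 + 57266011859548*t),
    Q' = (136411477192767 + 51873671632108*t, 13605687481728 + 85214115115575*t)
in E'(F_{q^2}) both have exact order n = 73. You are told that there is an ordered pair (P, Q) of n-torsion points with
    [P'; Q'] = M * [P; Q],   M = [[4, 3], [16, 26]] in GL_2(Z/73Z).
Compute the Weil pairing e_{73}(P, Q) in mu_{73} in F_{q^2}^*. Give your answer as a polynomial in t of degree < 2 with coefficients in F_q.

31491270568383 + 134273586893908*t

Since e_{73}(P,P)=e_{73}(Q,Q)=1 and e_{73}(Q,P)=e_{73}(P,Q)^{-1}, expanding e_{73}(4*P + 3*Q,16*P + 26*Q) leaves e(P,Q)^det(M).
det M = 4*26 - 3*16 = 56 = 56 (mod 73); 56^{-1} = 30 (mod 73).
Undo Montgomery via alpha=140579857284659, beta=42126165261819: (a',b')=(145140250185531,101186109858575) over F_{157877000766281}.
7-bit Miller (1001001) on E'/F_{157877000766281} with a'=145140250185531, b'=101186109858575: accumulate tangent/chord ratios at Q'+S and P'+S'.
The quotient is 60933811948362 + 131530684873157*t.
Thus e_{73}(P,Q) = 31491270568383 + 134273586893908*t.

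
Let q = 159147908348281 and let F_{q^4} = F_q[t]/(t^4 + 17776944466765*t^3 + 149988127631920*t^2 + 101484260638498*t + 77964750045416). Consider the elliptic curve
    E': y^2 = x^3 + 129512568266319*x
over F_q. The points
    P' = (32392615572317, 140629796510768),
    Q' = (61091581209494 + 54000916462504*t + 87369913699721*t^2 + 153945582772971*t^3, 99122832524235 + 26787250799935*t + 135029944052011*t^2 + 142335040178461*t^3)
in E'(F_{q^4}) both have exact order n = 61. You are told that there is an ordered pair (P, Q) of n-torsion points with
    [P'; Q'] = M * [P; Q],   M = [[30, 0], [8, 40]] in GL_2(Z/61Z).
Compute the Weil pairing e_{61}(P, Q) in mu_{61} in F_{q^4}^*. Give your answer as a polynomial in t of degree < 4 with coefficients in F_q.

136252885106452 + 142480419585568*t + 144978617502946*t^2 + 20172097519369*t^3

Since e_{61}(P,P)=e_{61}(Q,Q)=1 and e_{61}(Q,P)=e_{61}(P,Q)^{-1}, expanding e_{61}(30*P,8*P + 40*Q) leaves e(P,Q)^det(M).
Inverting 41 mod 61: 3. Thus e_{61}(P,Q) = e(P',Q')^{3}.
Run Miller on y^2=x^3+129512568266319*x over F_{159147908348281}: ladder 111101 (6 bits); e = f_P(D_Q)/f_Q(D_P).
The quotient is 63444987161170 + 43064239504270*t + 21198532887474*t^2 + 95541301013948*t^3.
Raise to 3: e(P,Q) = 136252885106452 + 142480419585568*t + 144978617502946*t^2 + 20172097519369*t^3 in mu_{61}.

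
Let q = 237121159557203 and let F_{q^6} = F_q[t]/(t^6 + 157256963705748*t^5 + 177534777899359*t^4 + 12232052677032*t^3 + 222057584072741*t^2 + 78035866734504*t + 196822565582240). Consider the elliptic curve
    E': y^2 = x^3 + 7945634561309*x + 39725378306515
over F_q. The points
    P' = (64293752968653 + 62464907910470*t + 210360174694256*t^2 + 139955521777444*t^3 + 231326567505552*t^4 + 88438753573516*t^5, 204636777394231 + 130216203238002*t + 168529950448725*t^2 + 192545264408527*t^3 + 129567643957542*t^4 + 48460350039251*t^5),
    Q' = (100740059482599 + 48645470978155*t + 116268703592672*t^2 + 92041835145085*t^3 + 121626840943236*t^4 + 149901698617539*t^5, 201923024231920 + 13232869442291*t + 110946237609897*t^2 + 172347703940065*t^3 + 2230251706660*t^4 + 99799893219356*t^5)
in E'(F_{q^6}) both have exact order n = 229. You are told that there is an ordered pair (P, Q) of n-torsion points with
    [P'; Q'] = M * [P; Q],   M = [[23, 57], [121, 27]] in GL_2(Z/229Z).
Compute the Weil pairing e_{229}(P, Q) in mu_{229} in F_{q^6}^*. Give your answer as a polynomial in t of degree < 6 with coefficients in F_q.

Since e_{229}(P,P)=e_{229}(Q,Q)=1 and e_{229}(Q,P)=e_{229}(P,Q)^{-1}, expanding e_{229}(23*P + 57*Q,121*P + 27*Q) leaves e(P,Q)^det(M).
Inverting 136 mod 229: 32. Thus e_{229}(P,Q) = e(P',Q')^{32}.
Double-and-add over 11100101: 8-1 doublings, 5-1 additions; each step l_{T,T}/v_{2T} or l_{T,P'}/v at Q'+S for random S.
So e_{229}(P',Q') = 177087791393539 + 127278439208454*t + 219971596143166*t^2 + 51023026234466*t^3 + 76733944716773*t^4 + 137545975859640*t^5.
(177087791393539 + 127278439208454*t + 219971596143166*t^2 + 51023026234466*t^3 + 76733944716773*t^4 + 137545975859640*t^5)^{32} mod (237121159557203,f) = 104292021066494 + 102866726341766*t + 108131835463434*t^2 + 67402602134060*t^3 + 26029334273091*t^4 + 222322527790218*t^5.

104292021066494 + 102866726341766*t + 108131835463434*t^2 + 67402602134060*t^3 + 26029334273091*t^4 + 222322527790218*t^5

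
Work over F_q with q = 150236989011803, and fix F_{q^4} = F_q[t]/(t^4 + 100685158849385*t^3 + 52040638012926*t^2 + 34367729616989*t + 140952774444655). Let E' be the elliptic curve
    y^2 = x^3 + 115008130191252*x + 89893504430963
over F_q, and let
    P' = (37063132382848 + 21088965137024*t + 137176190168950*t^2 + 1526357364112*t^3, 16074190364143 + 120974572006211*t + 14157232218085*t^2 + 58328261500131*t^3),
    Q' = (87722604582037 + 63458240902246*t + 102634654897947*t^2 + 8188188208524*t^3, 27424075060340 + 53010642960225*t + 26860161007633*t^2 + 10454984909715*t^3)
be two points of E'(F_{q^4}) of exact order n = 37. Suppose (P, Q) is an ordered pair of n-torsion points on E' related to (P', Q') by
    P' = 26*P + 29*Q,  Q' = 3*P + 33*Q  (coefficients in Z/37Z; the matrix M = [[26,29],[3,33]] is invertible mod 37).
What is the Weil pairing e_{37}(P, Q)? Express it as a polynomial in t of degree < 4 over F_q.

Under M = [[26,29],[3,33]] in GL_2(Z/37), e_{37}(P',Q') = e_{37}(P,Q)^(26*33-29*3 mod 37).
Inverting 31 mod 37: 6. Thus e_{37}(P,Q) = e(P',Q')^{6}.
Build f_{37,P'} and f_{37,Q'} via the 6-bit ladder of 37=100101_2; evaluate at shifted divisors; quotient in F_{150236989011803^4}.
The quotient is 92489834305791 + 57097821989105*t + 49795668149129*t^2 + 117454655384321*t^3.
Thus e_{37}(P,Q) = 58446414420497 + 69648180287040*t + 125067294039379*t^2 + 129106750970658*t^3.

58446414420497 + 69648180287040*t + 125067294039379*t^2 + 129106750970658*t^3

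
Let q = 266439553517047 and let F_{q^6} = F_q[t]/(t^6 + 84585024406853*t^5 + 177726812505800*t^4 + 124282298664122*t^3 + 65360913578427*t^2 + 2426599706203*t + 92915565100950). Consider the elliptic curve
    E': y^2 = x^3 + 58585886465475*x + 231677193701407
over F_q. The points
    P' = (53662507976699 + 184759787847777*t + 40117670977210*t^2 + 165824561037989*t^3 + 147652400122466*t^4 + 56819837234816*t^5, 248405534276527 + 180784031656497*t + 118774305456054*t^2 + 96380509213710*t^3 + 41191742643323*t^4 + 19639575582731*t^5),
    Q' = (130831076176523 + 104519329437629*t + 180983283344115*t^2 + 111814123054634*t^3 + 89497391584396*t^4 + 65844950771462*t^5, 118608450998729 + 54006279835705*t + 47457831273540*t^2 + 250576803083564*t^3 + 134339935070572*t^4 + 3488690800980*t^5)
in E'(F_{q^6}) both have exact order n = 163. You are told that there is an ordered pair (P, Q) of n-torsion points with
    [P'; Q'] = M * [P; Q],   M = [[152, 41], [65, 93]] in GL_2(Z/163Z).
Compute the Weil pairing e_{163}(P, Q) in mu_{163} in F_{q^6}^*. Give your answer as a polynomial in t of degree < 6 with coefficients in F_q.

75408008687863 + 156295057111909*t + 182910900804281*t^2 + 260359821619749*t^3 + 126745541867319*t^4 + 123914655693698*t^5

e_{163}(aP+bQ,cP+dQ) = e_{163}(P,Q)^(ad-bc); with (a,b,c,d)=(152,41,65,93) this gives the det-163 law.
Hence e(P,Q) = e(P',Q')^{155} where 155 = 61^{-1} mod 163.
n = 163 = (10100011)_2 (8 bits, wt 4); accumulate f_{163,P'}(Q'+S)/f_{163,P'}(S) along the 7-step ladder.
The quotient is 164411590528325 + 197791960692861*t + 49296511161214*t^2 + 216023069823254*t^3 + 125960544927610*t^4 + 201574474908587*t^5.
Finally e_{163}(P,Q) = 75408008687863 + 156295057111909*t + 182910900804281*t^2 + 260359821619749*t^3 + 126745541867319*t^4 + 123914655693698*t^5.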